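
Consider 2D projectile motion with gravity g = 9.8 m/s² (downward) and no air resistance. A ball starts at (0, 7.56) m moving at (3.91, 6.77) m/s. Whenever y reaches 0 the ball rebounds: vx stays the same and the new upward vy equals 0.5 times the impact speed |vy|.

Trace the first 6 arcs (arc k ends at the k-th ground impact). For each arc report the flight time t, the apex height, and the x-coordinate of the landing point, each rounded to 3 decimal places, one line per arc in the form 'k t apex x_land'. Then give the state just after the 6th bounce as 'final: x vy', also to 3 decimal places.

Arc 1: start y=7.560, vy=6.770 → t=2.112, apex=9.898, x_land=8.258, impact vy=-13.929
  bounce: vy ← 0.5·13.929 = 6.964
Arc 2: start y=0.000, vy=6.964 → t=1.421, apex=2.475, x_land=13.816, impact vy=-6.964
  bounce: vy ← 0.5·6.964 = 3.482
Arc 3: start y=0.000, vy=3.482 → t=0.711, apex=0.619, x_land=16.594, impact vy=-3.482
  bounce: vy ← 0.5·3.482 = 1.741
Arc 4: start y=0.000, vy=1.741 → t=0.355, apex=0.155, x_land=17.984, impact vy=-1.741
  bounce: vy ← 0.5·1.741 = 0.871
Arc 5: start y=0.000, vy=0.871 → t=0.178, apex=0.039, x_land=18.678, impact vy=-0.871
  bounce: vy ← 0.5·0.871 = 0.435
Arc 6: start y=0.000, vy=0.435 → t=0.089, apex=0.010, x_land=19.026, impact vy=-0.435
  bounce: vy ← 0.5·0.435 = 0.218

1 2.112 9.898 8.258
2 1.421 2.475 13.816
3 0.711 0.619 16.594
4 0.355 0.155 17.984
5 0.178 0.039 18.678
6 0.089 0.010 19.026
final: 19.026 0.218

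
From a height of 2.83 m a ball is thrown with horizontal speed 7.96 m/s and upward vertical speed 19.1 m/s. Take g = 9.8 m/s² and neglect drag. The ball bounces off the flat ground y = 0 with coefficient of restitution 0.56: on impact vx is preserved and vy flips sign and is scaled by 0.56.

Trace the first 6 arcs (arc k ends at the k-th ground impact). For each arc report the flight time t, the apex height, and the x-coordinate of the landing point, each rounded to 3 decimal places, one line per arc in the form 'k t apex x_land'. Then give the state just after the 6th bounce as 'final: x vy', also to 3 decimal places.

Arc 1: start y=2.830, vy=19.100 → t=4.041, apex=21.443, x_land=32.165, impact vy=-20.501
  bounce: vy ← 0.56·20.501 = 11.480
Arc 2: start y=0.000, vy=11.480 → t=2.343, apex=6.724, x_land=50.815, impact vy=-11.480
  bounce: vy ← 0.56·11.480 = 6.429
Arc 3: start y=0.000, vy=6.429 → t=1.312, apex=2.109, x_land=61.259, impact vy=-6.429
  bounce: vy ← 0.56·6.429 = 3.600
Arc 4: start y=0.000, vy=3.600 → t=0.735, apex=0.661, x_land=67.108, impact vy=-3.600
  bounce: vy ← 0.56·3.600 = 2.016
Arc 5: start y=0.000, vy=2.016 → t=0.411, apex=0.207, x_land=70.383, impact vy=-2.016
  bounce: vy ← 0.56·2.016 = 1.129
Arc 6: start y=0.000, vy=1.129 → t=0.230, apex=0.065, x_land=72.217, impact vy=-1.129
  bounce: vy ← 0.56·1.129 = 0.632

1 4.041 21.443 32.165
2 2.343 6.724 50.815
3 1.312 2.109 61.259
4 0.735 0.661 67.108
5 0.411 0.207 70.383
6 0.230 0.065 72.217
final: 72.217 0.632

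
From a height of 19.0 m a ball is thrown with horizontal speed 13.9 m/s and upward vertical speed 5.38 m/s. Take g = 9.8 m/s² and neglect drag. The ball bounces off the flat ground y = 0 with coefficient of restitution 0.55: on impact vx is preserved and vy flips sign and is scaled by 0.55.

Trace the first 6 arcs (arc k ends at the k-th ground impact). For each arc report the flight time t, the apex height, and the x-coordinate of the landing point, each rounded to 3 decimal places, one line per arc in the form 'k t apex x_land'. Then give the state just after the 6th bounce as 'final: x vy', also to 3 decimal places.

Arc 1: start y=19.000, vy=5.380 → t=2.593, apex=20.477, x_land=36.046, impact vy=-20.034
  bounce: vy ← 0.55·20.034 = 11.018
Arc 2: start y=0.000, vy=11.018 → t=2.249, apex=6.194, x_land=67.302, impact vy=-11.018
  bounce: vy ← 0.55·11.018 = 6.060
Arc 3: start y=0.000, vy=6.060 → t=1.237, apex=1.874, x_land=84.493, impact vy=-6.060
  bounce: vy ← 0.55·6.060 = 3.333
Arc 4: start y=0.000, vy=3.333 → t=0.680, apex=0.567, x_land=93.948, impact vy=-3.333
  bounce: vy ← 0.55·3.333 = 1.833
Arc 5: start y=0.000, vy=1.833 → t=0.374, apex=0.171, x_land=99.149, impact vy=-1.833
  bounce: vy ← 0.55·1.833 = 1.008
Arc 6: start y=0.000, vy=1.008 → t=0.206, apex=0.052, x_land=102.009, impact vy=-1.008
  bounce: vy ← 0.55·1.008 = 0.555

1 2.593 20.477 36.046
2 2.249 6.194 67.302
3 1.237 1.874 84.493
4 0.680 0.567 93.948
5 0.374 0.171 99.149
6 0.206 0.052 102.009
final: 102.009 0.555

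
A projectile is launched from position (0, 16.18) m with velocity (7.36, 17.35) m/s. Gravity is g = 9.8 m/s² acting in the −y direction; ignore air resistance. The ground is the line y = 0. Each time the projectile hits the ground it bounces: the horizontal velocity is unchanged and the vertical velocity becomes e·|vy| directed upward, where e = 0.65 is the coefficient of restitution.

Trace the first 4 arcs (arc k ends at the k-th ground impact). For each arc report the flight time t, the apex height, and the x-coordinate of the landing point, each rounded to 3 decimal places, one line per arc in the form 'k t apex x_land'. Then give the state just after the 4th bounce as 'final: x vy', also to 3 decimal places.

Arc 1: start y=16.180, vy=17.350 → t=4.307, apex=31.538, x_land=31.703, impact vy=-24.863
  bounce: vy ← 0.65·24.863 = 16.161
Arc 2: start y=0.000, vy=16.161 → t=3.298, apex=13.325, x_land=55.977, impact vy=-16.161
  bounce: vy ← 0.65·16.161 = 10.504
Arc 3: start y=0.000, vy=10.504 → t=2.144, apex=5.630, x_land=71.755, impact vy=-10.504
  bounce: vy ← 0.65·10.504 = 6.828
Arc 4: start y=0.000, vy=6.828 → t=1.393, apex=2.379, x_land=82.011, impact vy=-6.828
  bounce: vy ← 0.65·6.828 = 4.438

1 4.307 31.538 31.703
2 3.298 13.325 55.977
3 2.144 5.630 71.755
4 1.393 2.379 82.011
final: 82.011 4.438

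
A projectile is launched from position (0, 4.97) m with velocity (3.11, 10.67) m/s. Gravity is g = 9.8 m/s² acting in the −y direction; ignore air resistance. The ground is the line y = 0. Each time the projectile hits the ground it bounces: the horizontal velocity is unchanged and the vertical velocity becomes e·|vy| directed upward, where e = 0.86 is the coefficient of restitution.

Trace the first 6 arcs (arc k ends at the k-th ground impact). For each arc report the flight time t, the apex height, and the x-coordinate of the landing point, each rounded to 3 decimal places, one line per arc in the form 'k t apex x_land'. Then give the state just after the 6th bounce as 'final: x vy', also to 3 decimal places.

Arc 1: start y=4.970, vy=10.670 → t=2.572, apex=10.779, x_land=7.999, impact vy=-14.535
  bounce: vy ← 0.86·14.535 = 12.500
Arc 2: start y=0.000, vy=12.500 → t=2.551, apex=7.972, x_land=15.932, impact vy=-12.500
  bounce: vy ← 0.86·12.500 = 10.750
Arc 3: start y=0.000, vy=10.750 → t=2.194, apex=5.896, x_land=22.755, impact vy=-10.750
  bounce: vy ← 0.86·10.750 = 9.245
Arc 4: start y=0.000, vy=9.245 → t=1.887, apex=4.361, x_land=28.623, impact vy=-9.245
  bounce: vy ← 0.86·9.245 = 7.951
Arc 5: start y=0.000, vy=7.951 → t=1.623, apex=3.225, x_land=33.669, impact vy=-7.951
  bounce: vy ← 0.86·7.951 = 6.838
Arc 6: start y=0.000, vy=6.838 → t=1.395, apex=2.385, x_land=38.009, impact vy=-6.838
  bounce: vy ← 0.86·6.838 = 5.880

1 2.572 10.779 7.999
2 2.551 7.972 15.932
3 2.194 5.896 22.755
4 1.887 4.361 28.623
5 1.623 3.225 33.669
6 1.395 2.385 38.009
final: 38.009 5.880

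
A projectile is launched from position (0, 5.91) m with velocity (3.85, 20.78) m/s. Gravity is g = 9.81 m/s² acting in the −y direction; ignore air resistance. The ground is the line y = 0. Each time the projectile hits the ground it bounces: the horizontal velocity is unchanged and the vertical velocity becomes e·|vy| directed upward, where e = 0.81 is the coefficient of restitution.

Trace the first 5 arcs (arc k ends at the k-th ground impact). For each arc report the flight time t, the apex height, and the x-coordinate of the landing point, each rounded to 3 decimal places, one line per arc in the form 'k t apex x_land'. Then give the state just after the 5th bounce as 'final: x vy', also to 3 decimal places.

Arc 1: start y=5.910, vy=20.780 → t=4.504, apex=27.919, x_land=17.340, impact vy=-23.404
  bounce: vy ← 0.81·23.404 = 18.958
Arc 2: start y=0.000, vy=18.958 → t=3.865, apex=18.317, x_land=32.220, impact vy=-18.958
  bounce: vy ← 0.81·18.958 = 15.356
Arc 3: start y=0.000, vy=15.356 → t=3.131, apex=12.018, x_land=44.273, impact vy=-15.356
  bounce: vy ← 0.81·15.356 = 12.438
Arc 4: start y=0.000, vy=12.438 → t=2.536, apex=7.885, x_land=54.036, impact vy=-12.438
  bounce: vy ← 0.81·12.438 = 10.075
Arc 5: start y=0.000, vy=10.075 → t=2.054, apex=5.173, x_land=61.944, impact vy=-10.075
  bounce: vy ← 0.81·10.075 = 8.161

1 4.504 27.919 17.340
2 3.865 18.317 32.220
3 3.131 12.018 44.273
4 2.536 7.885 54.036
5 2.054 5.173 61.944
final: 61.944 8.161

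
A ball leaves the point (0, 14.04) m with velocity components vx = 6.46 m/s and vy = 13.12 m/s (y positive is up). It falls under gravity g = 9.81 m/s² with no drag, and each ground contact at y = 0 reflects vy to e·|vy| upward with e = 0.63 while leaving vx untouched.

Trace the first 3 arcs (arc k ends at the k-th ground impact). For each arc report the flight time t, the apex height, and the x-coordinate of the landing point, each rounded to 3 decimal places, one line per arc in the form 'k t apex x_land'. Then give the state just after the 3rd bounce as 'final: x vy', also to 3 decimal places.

1 3.494 22.813 22.572
2 2.717 9.055 40.126
3 1.712 3.594 51.185
final: 51.185 5.290

Arc 1: start y=14.040, vy=13.120 → t=3.494, apex=22.813, x_land=22.572, impact vy=-21.157
  bounce: vy ← 0.63·21.157 = 13.329
Arc 2: start y=0.000, vy=13.329 → t=2.717, apex=9.055, x_land=40.126, impact vy=-13.329
  bounce: vy ← 0.63·13.329 = 8.397
Arc 3: start y=0.000, vy=8.397 → t=1.712, apex=3.594, x_land=51.185, impact vy=-8.397
  bounce: vy ← 0.63·8.397 = 5.290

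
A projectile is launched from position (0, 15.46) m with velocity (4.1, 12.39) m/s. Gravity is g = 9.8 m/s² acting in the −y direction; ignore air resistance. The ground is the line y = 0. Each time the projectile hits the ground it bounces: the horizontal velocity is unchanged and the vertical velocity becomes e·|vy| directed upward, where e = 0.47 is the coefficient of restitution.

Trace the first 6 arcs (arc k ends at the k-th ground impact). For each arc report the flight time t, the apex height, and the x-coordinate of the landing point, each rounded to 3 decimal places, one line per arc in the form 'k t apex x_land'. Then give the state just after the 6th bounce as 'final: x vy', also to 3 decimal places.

Arc 1: start y=15.460, vy=12.390 → t=3.445, apex=23.292, x_land=14.123, impact vy=-21.367
  bounce: vy ← 0.47·21.367 = 10.042
Arc 2: start y=0.000, vy=10.042 → t=2.049, apex=5.145, x_land=22.525, impact vy=-10.042
  bounce: vy ← 0.47·10.042 = 4.720
Arc 3: start y=0.000, vy=4.720 → t=0.963, apex=1.137, x_land=26.475, impact vy=-4.720
  bounce: vy ← 0.47·4.720 = 2.218
Arc 4: start y=0.000, vy=2.218 → t=0.453, apex=0.251, x_land=28.331, impact vy=-2.218
  bounce: vy ← 0.47·2.218 = 1.043
Arc 5: start y=0.000, vy=1.043 → t=0.213, apex=0.055, x_land=29.203, impact vy=-1.043
  bounce: vy ← 0.47·1.043 = 0.490
Arc 6: start y=0.000, vy=0.490 → t=0.100, apex=0.012, x_land=29.613, impact vy=-0.490
  bounce: vy ← 0.47·0.490 = 0.230

1 3.445 23.292 14.123
2 2.049 5.145 22.525
3 0.963 1.137 26.475
4 0.453 0.251 28.331
5 0.213 0.055 29.203
6 0.100 0.012 29.613
final: 29.613 0.230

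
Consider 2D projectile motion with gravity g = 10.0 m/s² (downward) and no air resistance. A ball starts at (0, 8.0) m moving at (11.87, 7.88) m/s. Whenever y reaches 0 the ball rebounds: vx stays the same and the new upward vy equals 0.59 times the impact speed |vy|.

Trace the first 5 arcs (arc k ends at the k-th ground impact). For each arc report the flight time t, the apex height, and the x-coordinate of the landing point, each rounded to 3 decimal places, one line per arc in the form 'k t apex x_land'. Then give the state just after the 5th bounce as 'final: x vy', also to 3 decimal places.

Arc 1: start y=8.000, vy=7.880 → t=2.278, apex=11.105, x_land=27.043, impact vy=-14.903
  bounce: vy ← 0.59·14.903 = 8.793
Arc 2: start y=0.000, vy=8.793 → t=1.759, apex=3.866, x_land=47.917, impact vy=-8.793
  bounce: vy ← 0.59·8.793 = 5.188
Arc 3: start y=0.000, vy=5.188 → t=1.038, apex=1.346, x_land=60.233, impact vy=-5.188
  bounce: vy ← 0.59·5.188 = 3.061
Arc 4: start y=0.000, vy=3.061 → t=0.612, apex=0.468, x_land=67.499, impact vy=-3.061
  bounce: vy ← 0.59·3.061 = 1.806
Arc 5: start y=0.000, vy=1.806 → t=0.361, apex=0.163, x_land=71.786, impact vy=-1.806
  bounce: vy ← 0.59·1.806 = 1.065

1 2.278 11.105 27.043
2 1.759 3.866 47.917
3 1.038 1.346 60.233
4 0.612 0.468 67.499
5 0.361 0.163 71.786
final: 71.786 1.065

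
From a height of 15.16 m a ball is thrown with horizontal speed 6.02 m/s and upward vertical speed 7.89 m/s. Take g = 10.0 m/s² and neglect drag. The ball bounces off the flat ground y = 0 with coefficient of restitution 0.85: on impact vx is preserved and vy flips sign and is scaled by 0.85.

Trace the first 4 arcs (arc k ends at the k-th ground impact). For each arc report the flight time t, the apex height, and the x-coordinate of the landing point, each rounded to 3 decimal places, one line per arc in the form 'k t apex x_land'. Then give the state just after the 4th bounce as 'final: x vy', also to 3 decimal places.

Arc 1: start y=15.160, vy=7.890 → t=2.701, apex=18.273, x_land=16.258, impact vy=-19.117
  bounce: vy ← 0.85·19.117 = 16.249
Arc 2: start y=0.000, vy=16.249 → t=3.250, apex=13.202, x_land=35.822, impact vy=-16.249
  bounce: vy ← 0.85·16.249 = 13.812
Arc 3: start y=0.000, vy=13.812 → t=2.762, apex=9.538, x_land=52.452, impact vy=-13.812
  bounce: vy ← 0.85·13.812 = 11.740
Arc 4: start y=0.000, vy=11.740 → t=2.348, apex=6.892, x_land=66.587, impact vy=-11.740
  bounce: vy ← 0.85·11.740 = 9.979

1 2.701 18.273 16.258
2 3.250 13.202 35.822
3 2.762 9.538 52.452
4 2.348 6.892 66.587
final: 66.587 9.979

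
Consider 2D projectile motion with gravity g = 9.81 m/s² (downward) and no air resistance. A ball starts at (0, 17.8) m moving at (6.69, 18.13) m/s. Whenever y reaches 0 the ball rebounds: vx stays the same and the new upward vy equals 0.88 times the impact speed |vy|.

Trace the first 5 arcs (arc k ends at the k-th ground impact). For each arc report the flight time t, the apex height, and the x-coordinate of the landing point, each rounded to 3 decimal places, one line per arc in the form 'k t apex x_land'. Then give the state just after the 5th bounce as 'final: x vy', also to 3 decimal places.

1 4.502 34.553 30.120
2 4.671 26.758 61.371
3 4.111 20.721 88.872
4 3.617 16.047 113.073
5 3.183 12.427 134.369
final: 134.369 13.741

Arc 1: start y=17.800, vy=18.130 → t=4.502, apex=34.553, x_land=30.120, impact vy=-26.037
  bounce: vy ← 0.88·26.037 = 22.913
Arc 2: start y=0.000, vy=22.913 → t=4.671, apex=26.758, x_land=61.371, impact vy=-22.913
  bounce: vy ← 0.88·22.913 = 20.163
Arc 3: start y=0.000, vy=20.163 → t=4.111, apex=20.721, x_land=88.872, impact vy=-20.163
  bounce: vy ← 0.88·20.163 = 17.744
Arc 4: start y=0.000, vy=17.744 → t=3.617, apex=16.047, x_land=113.073, impact vy=-17.744
  bounce: vy ← 0.88·17.744 = 15.614
Arc 5: start y=0.000, vy=15.614 → t=3.183, apex=12.427, x_land=134.369, impact vy=-15.614
  bounce: vy ← 0.88·15.614 = 13.741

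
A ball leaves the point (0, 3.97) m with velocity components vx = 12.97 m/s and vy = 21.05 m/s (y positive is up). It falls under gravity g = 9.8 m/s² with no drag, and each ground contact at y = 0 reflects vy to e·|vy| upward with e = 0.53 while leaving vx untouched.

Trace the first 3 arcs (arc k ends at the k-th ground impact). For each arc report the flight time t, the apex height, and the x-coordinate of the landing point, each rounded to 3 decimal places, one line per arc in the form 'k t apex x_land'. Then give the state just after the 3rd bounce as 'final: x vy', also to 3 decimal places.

1 4.477 26.577 58.065
2 2.469 7.466 90.084
3 1.308 2.097 107.054
final: 107.054 3.398

Arc 1: start y=3.970, vy=21.050 → t=4.477, apex=26.577, x_land=58.065, impact vy=-22.824
  bounce: vy ← 0.53·22.824 = 12.096
Arc 2: start y=0.000, vy=12.096 → t=2.469, apex=7.466, x_land=90.084, impact vy=-12.096
  bounce: vy ← 0.53·12.096 = 6.411
Arc 3: start y=0.000, vy=6.411 → t=1.308, apex=2.097, x_land=107.054, impact vy=-6.411
  bounce: vy ← 0.53·6.411 = 3.398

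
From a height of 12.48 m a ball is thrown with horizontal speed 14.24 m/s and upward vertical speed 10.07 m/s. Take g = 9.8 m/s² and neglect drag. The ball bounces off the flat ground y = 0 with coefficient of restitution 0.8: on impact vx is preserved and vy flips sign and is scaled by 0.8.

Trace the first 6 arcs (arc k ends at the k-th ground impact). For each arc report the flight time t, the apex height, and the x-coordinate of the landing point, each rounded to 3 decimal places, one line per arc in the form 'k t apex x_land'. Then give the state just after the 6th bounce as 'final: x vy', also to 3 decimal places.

Arc 1: start y=12.480, vy=10.070 → t=2.926, apex=17.654, x_land=41.661, impact vy=-18.601
  bounce: vy ← 0.8·18.601 = 14.881
Arc 2: start y=0.000, vy=14.881 → t=3.037, apex=11.298, x_land=84.908, impact vy=-14.881
  bounce: vy ← 0.8·14.881 = 11.905
Arc 3: start y=0.000, vy=11.905 → t=2.430, apex=7.231, x_land=119.505, impact vy=-11.905
  bounce: vy ← 0.8·11.905 = 9.524
Arc 4: start y=0.000, vy=9.524 → t=1.944, apex=4.628, x_land=147.183, impact vy=-9.524
  bounce: vy ← 0.8·9.524 = 7.619
Arc 5: start y=0.000, vy=7.619 → t=1.555, apex=2.962, x_land=169.325, impact vy=-7.619
  bounce: vy ← 0.8·7.619 = 6.095
Arc 6: start y=0.000, vy=6.095 → t=1.244, apex=1.896, x_land=187.038, impact vy=-6.095
  bounce: vy ← 0.8·6.095 = 4.876

1 2.926 17.654 41.661
2 3.037 11.298 84.908
3 2.430 7.231 119.505
4 1.944 4.628 147.183
5 1.555 2.962 169.325
6 1.244 1.896 187.038
final: 187.038 4.876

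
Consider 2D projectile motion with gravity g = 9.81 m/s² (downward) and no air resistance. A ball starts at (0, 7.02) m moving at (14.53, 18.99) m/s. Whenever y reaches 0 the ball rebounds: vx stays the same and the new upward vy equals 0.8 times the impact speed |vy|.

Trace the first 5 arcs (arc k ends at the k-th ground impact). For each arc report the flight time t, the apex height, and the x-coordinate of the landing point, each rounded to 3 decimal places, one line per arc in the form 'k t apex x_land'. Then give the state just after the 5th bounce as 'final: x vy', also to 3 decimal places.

Arc 1: start y=7.020, vy=18.990 → t=4.211, apex=25.400, x_land=61.192, impact vy=-22.324
  bounce: vy ← 0.8·22.324 = 17.859
Arc 2: start y=0.000, vy=17.859 → t=3.641, apex=16.256, x_land=114.095, impact vy=-17.859
  bounce: vy ← 0.8·17.859 = 14.287
Arc 3: start y=0.000, vy=14.287 → t=2.913, apex=10.404, x_land=156.418, impact vy=-14.287
  bounce: vy ← 0.8·14.287 = 11.430
Arc 4: start y=0.000, vy=11.430 → t=2.330, apex=6.659, x_land=190.276, impact vy=-11.430
  bounce: vy ← 0.8·11.430 = 9.144
Arc 5: start y=0.000, vy=9.144 → t=1.864, apex=4.261, x_land=217.363, impact vy=-9.144
  bounce: vy ← 0.8·9.144 = 7.315

1 4.211 25.400 61.192
2 3.641 16.256 114.095
3 2.913 10.404 156.418
4 2.330 6.659 190.276
5 1.864 4.261 217.363
final: 217.363 7.315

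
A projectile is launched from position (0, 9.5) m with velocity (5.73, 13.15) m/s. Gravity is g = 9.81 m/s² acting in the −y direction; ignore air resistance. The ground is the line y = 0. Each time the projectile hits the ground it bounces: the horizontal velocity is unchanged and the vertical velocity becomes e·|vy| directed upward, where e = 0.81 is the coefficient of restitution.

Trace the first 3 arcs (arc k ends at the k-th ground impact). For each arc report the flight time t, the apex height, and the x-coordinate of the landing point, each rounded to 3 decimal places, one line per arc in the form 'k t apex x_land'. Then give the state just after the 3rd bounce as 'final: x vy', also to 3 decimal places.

Arc 1: start y=9.500, vy=13.150 → t=3.273, apex=18.314, x_land=18.753, impact vy=-18.956
  bounce: vy ← 0.81·18.956 = 15.354
Arc 2: start y=0.000, vy=15.354 → t=3.130, apex=12.016, x_land=36.689, impact vy=-15.354
  bounce: vy ← 0.81·15.354 = 12.437
Arc 3: start y=0.000, vy=12.437 → t=2.536, apex=7.883, x_land=51.218, impact vy=-12.437
  bounce: vy ← 0.81·12.437 = 10.074

1 3.273 18.314 18.753
2 3.130 12.016 36.689
3 2.536 7.883 51.218
final: 51.218 10.074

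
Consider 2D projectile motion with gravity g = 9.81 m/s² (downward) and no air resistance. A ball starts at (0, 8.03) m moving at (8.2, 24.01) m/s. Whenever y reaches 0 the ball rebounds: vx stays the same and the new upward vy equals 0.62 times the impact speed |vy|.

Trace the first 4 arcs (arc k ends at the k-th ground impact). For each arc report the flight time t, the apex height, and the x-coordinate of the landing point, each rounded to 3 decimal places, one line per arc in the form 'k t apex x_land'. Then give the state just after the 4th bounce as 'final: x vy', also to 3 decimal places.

Arc 1: start y=8.030, vy=24.010 → t=5.209, apex=37.412, x_land=42.716, impact vy=-27.093
  bounce: vy ← 0.62·27.093 = 16.798
Arc 2: start y=0.000, vy=16.798 → t=3.425, apex=14.381, x_land=70.798, impact vy=-16.798
  bounce: vy ← 0.62·16.798 = 10.415
Arc 3: start y=0.000, vy=10.415 → t=2.123, apex=5.528, x_land=88.208, impact vy=-10.415
  bounce: vy ← 0.62·10.415 = 6.457
Arc 4: start y=0.000, vy=6.457 → t=1.316, apex=2.125, x_land=99.003, impact vy=-6.457
  bounce: vy ← 0.62·6.457 = 4.003

1 5.209 37.412 42.716
2 3.425 14.381 70.798
3 2.123 5.528 88.208
4 1.316 2.125 99.003
final: 99.003 4.003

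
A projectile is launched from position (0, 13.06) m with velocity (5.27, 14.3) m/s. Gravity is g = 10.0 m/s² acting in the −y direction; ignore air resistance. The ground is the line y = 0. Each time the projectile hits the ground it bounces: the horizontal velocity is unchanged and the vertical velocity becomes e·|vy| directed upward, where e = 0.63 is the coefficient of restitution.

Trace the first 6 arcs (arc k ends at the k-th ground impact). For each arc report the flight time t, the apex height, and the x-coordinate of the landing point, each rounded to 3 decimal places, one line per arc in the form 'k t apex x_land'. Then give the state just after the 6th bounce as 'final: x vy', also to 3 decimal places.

Arc 1: start y=13.060, vy=14.300 → t=3.588, apex=23.285, x_land=18.909, impact vy=-21.580
  bounce: vy ← 0.63·21.580 = 13.595
Arc 2: start y=0.000, vy=13.595 → t=2.719, apex=9.242, x_land=33.238, impact vy=-13.595
  bounce: vy ← 0.63·13.595 = 8.565
Arc 3: start y=0.000, vy=8.565 → t=1.713, apex=3.668, x_land=42.266, impact vy=-8.565
  bounce: vy ← 0.63·8.565 = 5.396
Arc 4: start y=0.000, vy=5.396 → t=1.079, apex=1.456, x_land=47.953, impact vy=-5.396
  bounce: vy ← 0.63·5.396 = 3.399
Arc 5: start y=0.000, vy=3.399 → t=0.680, apex=0.578, x_land=51.536, impact vy=-3.399
  bounce: vy ← 0.63·3.399 = 2.142
Arc 6: start y=0.000, vy=2.142 → t=0.428, apex=0.229, x_land=53.793, impact vy=-2.142
  bounce: vy ← 0.63·2.142 = 1.349

1 3.588 23.285 18.909
2 2.719 9.242 33.238
3 1.713 3.668 42.266
4 1.079 1.456 47.953
5 0.680 0.578 51.536
6 0.428 0.229 53.793
final: 53.793 1.349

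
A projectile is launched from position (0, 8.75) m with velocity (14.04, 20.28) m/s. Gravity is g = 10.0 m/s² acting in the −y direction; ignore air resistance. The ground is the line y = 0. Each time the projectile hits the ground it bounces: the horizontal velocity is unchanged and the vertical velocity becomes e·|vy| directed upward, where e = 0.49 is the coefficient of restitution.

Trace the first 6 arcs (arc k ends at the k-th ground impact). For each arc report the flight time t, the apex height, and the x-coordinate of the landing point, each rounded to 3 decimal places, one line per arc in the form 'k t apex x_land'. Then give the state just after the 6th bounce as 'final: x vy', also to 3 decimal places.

Arc 1: start y=8.750, vy=20.280 → t=4.449, apex=29.314, x_land=62.468, impact vy=-24.213
  bounce: vy ← 0.49·24.213 = 11.864
Arc 2: start y=0.000, vy=11.864 → t=2.373, apex=7.038, x_land=95.784, impact vy=-11.864
  bounce: vy ← 0.49·11.864 = 5.814
Arc 3: start y=0.000, vy=5.814 → t=1.163, apex=1.690, x_land=112.108, impact vy=-5.814
  bounce: vy ← 0.49·5.814 = 2.849
Arc 4: start y=0.000, vy=2.849 → t=0.570, apex=0.406, x_land=120.107, impact vy=-2.849
  bounce: vy ← 0.49·2.849 = 1.396
Arc 5: start y=0.000, vy=1.396 → t=0.279, apex=0.097, x_land=124.027, impact vy=-1.396
  bounce: vy ← 0.49·1.396 = 0.684
Arc 6: start y=0.000, vy=0.684 → t=0.137, apex=0.023, x_land=125.948, impact vy=-0.684
  bounce: vy ← 0.49·0.684 = 0.335

1 4.449 29.314 62.468
2 2.373 7.038 95.784
3 1.163 1.690 112.108
4 0.570 0.406 120.107
5 0.279 0.097 124.027
6 0.137 0.023 125.948
final: 125.948 0.335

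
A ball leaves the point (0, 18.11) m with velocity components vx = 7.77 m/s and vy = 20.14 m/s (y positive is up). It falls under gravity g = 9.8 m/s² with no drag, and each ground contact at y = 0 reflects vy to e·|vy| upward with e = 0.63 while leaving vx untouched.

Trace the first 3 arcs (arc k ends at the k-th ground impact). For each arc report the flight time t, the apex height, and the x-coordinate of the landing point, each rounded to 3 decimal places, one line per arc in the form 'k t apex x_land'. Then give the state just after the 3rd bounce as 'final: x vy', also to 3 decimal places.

Arc 1: start y=18.110, vy=20.140 → t=4.869, apex=38.805, x_land=37.834, impact vy=-27.579
  bounce: vy ← 0.63·27.579 = 17.374
Arc 2: start y=0.000, vy=17.374 → t=3.546, apex=15.402, x_land=65.385, impact vy=-17.374
  bounce: vy ← 0.63·17.374 = 10.946
Arc 3: start y=0.000, vy=10.946 → t=2.234, apex=6.113, x_land=82.742, impact vy=-10.946
  bounce: vy ← 0.63·10.946 = 6.896

1 4.869 38.805 37.834
2 3.546 15.402 65.385
3 2.234 6.113 82.742
final: 82.742 6.896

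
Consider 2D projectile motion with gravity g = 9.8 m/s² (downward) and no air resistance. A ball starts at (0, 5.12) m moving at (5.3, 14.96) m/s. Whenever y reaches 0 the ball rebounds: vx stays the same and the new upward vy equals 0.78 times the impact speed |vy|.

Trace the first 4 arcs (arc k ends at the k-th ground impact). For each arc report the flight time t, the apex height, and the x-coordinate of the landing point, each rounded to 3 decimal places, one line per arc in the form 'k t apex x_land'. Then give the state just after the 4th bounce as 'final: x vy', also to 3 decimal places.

1 3.364 16.538 17.828
2 2.866 10.062 33.017
3 2.235 6.122 44.865
4 1.744 3.724 54.107
final: 54.107 6.664

Arc 1: start y=5.120, vy=14.960 → t=3.364, apex=16.538, x_land=17.828, impact vy=-18.004
  bounce: vy ← 0.78·18.004 = 14.043
Arc 2: start y=0.000, vy=14.043 → t=2.866, apex=10.062, x_land=33.017, impact vy=-14.043
  bounce: vy ← 0.78·14.043 = 10.954
Arc 3: start y=0.000, vy=10.954 → t=2.235, apex=6.122, x_land=44.865, impact vy=-10.954
  bounce: vy ← 0.78·10.954 = 8.544
Arc 4: start y=0.000, vy=8.544 → t=1.744, apex=3.724, x_land=54.107, impact vy=-8.544
  bounce: vy ← 0.78·8.544 = 6.664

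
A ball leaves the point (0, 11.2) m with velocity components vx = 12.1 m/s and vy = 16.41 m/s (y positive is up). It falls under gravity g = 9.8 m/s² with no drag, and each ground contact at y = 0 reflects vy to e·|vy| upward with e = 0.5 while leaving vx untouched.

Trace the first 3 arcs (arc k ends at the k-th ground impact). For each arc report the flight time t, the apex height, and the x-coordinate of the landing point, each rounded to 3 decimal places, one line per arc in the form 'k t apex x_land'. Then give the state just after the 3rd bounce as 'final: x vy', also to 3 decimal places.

1 3.931 24.939 47.559
2 2.256 6.235 74.857
3 1.128 1.559 88.506
final: 88.506 2.764

Arc 1: start y=11.200, vy=16.410 → t=3.931, apex=24.939, x_land=47.559, impact vy=-22.109
  bounce: vy ← 0.5·22.109 = 11.055
Arc 2: start y=0.000, vy=11.055 → t=2.256, apex=6.235, x_land=74.857, impact vy=-11.055
  bounce: vy ← 0.5·11.055 = 5.527
Arc 3: start y=0.000, vy=5.527 → t=1.128, apex=1.559, x_land=88.506, impact vy=-5.527
  bounce: vy ← 0.5·5.527 = 2.764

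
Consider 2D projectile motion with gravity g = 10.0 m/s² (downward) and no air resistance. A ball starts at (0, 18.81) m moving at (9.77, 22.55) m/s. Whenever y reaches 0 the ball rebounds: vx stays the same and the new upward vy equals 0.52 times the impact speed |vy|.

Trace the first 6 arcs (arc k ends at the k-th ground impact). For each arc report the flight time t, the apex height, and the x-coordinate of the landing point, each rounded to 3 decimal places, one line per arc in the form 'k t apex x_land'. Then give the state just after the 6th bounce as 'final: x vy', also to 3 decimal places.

1 5.229 44.235 51.091
2 3.093 11.961 81.313
3 1.609 3.234 97.029
4 0.836 0.875 105.201
5 0.435 0.236 109.451
6 0.226 0.064 111.660
final: 111.660 0.588

Arc 1: start y=18.810, vy=22.550 → t=5.229, apex=44.235, x_land=51.091, impact vy=-29.744
  bounce: vy ← 0.52·29.744 = 15.467
Arc 2: start y=0.000, vy=15.467 → t=3.093, apex=11.961, x_land=81.313, impact vy=-15.467
  bounce: vy ← 0.52·15.467 = 8.043
Arc 3: start y=0.000, vy=8.043 → t=1.609, apex=3.234, x_land=97.029, impact vy=-8.043
  bounce: vy ← 0.52·8.043 = 4.182
Arc 4: start y=0.000, vy=4.182 → t=0.836, apex=0.875, x_land=105.201, impact vy=-4.182
  bounce: vy ← 0.52·4.182 = 2.175
Arc 5: start y=0.000, vy=2.175 → t=0.435, apex=0.236, x_land=109.451, impact vy=-2.175
  bounce: vy ← 0.52·2.175 = 1.131
Arc 6: start y=0.000, vy=1.131 → t=0.226, apex=0.064, x_land=111.660, impact vy=-1.131
  bounce: vy ← 0.52·1.131 = 0.588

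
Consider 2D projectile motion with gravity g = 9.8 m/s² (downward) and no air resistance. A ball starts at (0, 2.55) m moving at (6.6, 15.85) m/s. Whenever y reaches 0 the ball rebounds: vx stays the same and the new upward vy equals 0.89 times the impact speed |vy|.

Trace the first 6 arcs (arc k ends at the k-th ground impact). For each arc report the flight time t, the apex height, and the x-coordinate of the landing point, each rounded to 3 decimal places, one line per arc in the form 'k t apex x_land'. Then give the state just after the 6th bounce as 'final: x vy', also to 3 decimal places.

Arc 1: start y=2.550, vy=15.850 → t=3.388, apex=15.367, x_land=22.363, impact vy=-17.355
  bounce: vy ← 0.89·17.355 = 15.446
Arc 2: start y=0.000, vy=15.446 → t=3.152, apex=12.173, x_land=43.168, impact vy=-15.446
  bounce: vy ← 0.89·15.446 = 13.747
Arc 3: start y=0.000, vy=13.747 → t=2.806, apex=9.642, x_land=61.684, impact vy=-13.747
  bounce: vy ← 0.89·13.747 = 12.235
Arc 4: start y=0.000, vy=12.235 → t=2.497, apex=7.637, x_land=78.164, impact vy=-12.235
  bounce: vy ← 0.89·12.235 = 10.889
Arc 5: start y=0.000, vy=10.889 → t=2.222, apex=6.050, x_land=92.831, impact vy=-10.889
  bounce: vy ← 0.89·10.889 = 9.691
Arc 6: start y=0.000, vy=9.691 → t=1.978, apex=4.792, x_land=105.884, impact vy=-9.691
  bounce: vy ← 0.89·9.691 = 8.625

1 3.388 15.367 22.363
2 3.152 12.173 43.168
3 2.806 9.642 61.684
4 2.497 7.637 78.164
5 2.222 6.050 92.831
6 1.978 4.792 105.884
final: 105.884 8.625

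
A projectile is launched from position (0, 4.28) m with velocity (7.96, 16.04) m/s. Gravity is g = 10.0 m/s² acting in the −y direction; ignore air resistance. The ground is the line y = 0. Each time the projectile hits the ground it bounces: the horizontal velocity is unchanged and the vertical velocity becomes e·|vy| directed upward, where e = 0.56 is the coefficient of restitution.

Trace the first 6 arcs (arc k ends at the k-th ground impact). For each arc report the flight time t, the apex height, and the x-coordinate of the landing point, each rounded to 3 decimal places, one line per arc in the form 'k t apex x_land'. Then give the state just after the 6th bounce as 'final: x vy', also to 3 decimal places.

1 3.456 17.144 27.507
2 2.074 5.376 44.016
3 1.161 1.686 53.260
4 0.650 0.529 58.437
5 0.364 0.166 61.337
6 0.204 0.052 62.960
final: 62.960 0.571

Arc 1: start y=4.280, vy=16.040 → t=3.456, apex=17.144, x_land=27.507, impact vy=-18.517
  bounce: vy ← 0.56·18.517 = 10.370
Arc 2: start y=0.000, vy=10.370 → t=2.074, apex=5.376, x_land=44.016, impact vy=-10.370
  bounce: vy ← 0.56·10.370 = 5.807
Arc 3: start y=0.000, vy=5.807 → t=1.161, apex=1.686, x_land=53.260, impact vy=-5.807
  bounce: vy ← 0.56·5.807 = 3.252
Arc 4: start y=0.000, vy=3.252 → t=0.650, apex=0.529, x_land=58.437, impact vy=-3.252
  bounce: vy ← 0.56·3.252 = 1.821
Arc 5: start y=0.000, vy=1.821 → t=0.364, apex=0.166, x_land=61.337, impact vy=-1.821
  bounce: vy ← 0.56·1.821 = 1.020
Arc 6: start y=0.000, vy=1.020 → t=0.204, apex=0.052, x_land=62.960, impact vy=-1.020
  bounce: vy ← 0.56·1.020 = 0.571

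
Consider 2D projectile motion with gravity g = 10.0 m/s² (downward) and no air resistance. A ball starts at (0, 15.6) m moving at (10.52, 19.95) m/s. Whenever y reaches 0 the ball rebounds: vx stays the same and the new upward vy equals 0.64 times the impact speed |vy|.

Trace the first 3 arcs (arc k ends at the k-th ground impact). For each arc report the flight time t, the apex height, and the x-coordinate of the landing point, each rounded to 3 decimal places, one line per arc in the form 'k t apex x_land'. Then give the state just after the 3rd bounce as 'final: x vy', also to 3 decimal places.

Arc 1: start y=15.600, vy=19.950 → t=4.660, apex=35.500, x_land=49.019, impact vy=-26.646
  bounce: vy ← 0.64·26.646 = 17.053
Arc 2: start y=0.000, vy=17.053 → t=3.411, apex=14.541, x_land=84.899, impact vy=-17.053
  bounce: vy ← 0.64·17.053 = 10.914
Arc 3: start y=0.000, vy=10.914 → t=2.183, apex=5.956, x_land=107.862, impact vy=-10.914
  bounce: vy ← 0.64·10.914 = 6.985

1 4.660 35.500 49.019
2 3.411 14.541 84.899
3 2.183 5.956 107.862
final: 107.862 6.985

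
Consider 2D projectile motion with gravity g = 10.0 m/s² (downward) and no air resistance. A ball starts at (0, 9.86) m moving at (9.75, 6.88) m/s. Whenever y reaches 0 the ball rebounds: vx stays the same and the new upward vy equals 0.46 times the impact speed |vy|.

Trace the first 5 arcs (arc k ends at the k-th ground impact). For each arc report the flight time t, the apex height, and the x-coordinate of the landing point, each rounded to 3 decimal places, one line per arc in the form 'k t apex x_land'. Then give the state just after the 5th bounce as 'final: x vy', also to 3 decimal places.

Arc 1: start y=9.860, vy=6.880 → t=2.252, apex=12.227, x_land=21.955, impact vy=-15.638
  bounce: vy ← 0.46·15.638 = 7.193
Arc 2: start y=0.000, vy=7.193 → t=1.439, apex=2.587, x_land=35.982, impact vy=-7.193
  bounce: vy ← 0.46·7.193 = 3.309
Arc 3: start y=0.000, vy=3.309 → t=0.662, apex=0.547, x_land=42.434, impact vy=-3.309
  bounce: vy ← 0.46·3.309 = 1.522
Arc 4: start y=0.000, vy=1.522 → t=0.304, apex=0.116, x_land=45.402, impact vy=-1.522
  bounce: vy ← 0.46·1.522 = 0.700
Arc 5: start y=0.000, vy=0.700 → t=0.140, apex=0.025, x_land=46.767, impact vy=-0.700
  bounce: vy ← 0.46·0.700 = 0.322

1 2.252 12.227 21.955
2 1.439 2.587 35.982
3 0.662 0.547 42.434
4 0.304 0.116 45.402
5 0.140 0.025 46.767
final: 46.767 0.322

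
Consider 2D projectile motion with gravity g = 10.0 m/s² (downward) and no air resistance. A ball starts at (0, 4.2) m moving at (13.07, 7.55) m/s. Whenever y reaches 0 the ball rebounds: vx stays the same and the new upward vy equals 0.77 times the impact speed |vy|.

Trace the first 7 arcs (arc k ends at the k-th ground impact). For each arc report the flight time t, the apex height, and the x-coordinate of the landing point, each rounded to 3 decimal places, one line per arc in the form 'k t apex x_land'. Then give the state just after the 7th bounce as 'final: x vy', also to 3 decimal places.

1 1.942 7.050 25.388
2 1.829 4.180 49.288
3 1.408 2.478 67.692
4 1.084 1.469 81.863
5 0.835 0.871 92.774
6 0.643 0.517 101.176
7 0.495 0.306 107.645
final: 107.645 1.906

Arc 1: start y=4.200, vy=7.550 → t=1.942, apex=7.050, x_land=25.388, impact vy=-11.874
  bounce: vy ← 0.77·11.874 = 9.143
Arc 2: start y=0.000, vy=9.143 → t=1.829, apex=4.180, x_land=49.288, impact vy=-9.143
  bounce: vy ← 0.77·9.143 = 7.040
Arc 3: start y=0.000, vy=7.040 → t=1.408, apex=2.478, x_land=67.692, impact vy=-7.040
  bounce: vy ← 0.77·7.040 = 5.421
Arc 4: start y=0.000, vy=5.421 → t=1.084, apex=1.469, x_land=81.863, impact vy=-5.421
  bounce: vy ← 0.77·5.421 = 4.174
Arc 5: start y=0.000, vy=4.174 → t=0.835, apex=0.871, x_land=92.774, impact vy=-4.174
  bounce: vy ← 0.77·4.174 = 3.214
Arc 6: start y=0.000, vy=3.214 → t=0.643, apex=0.517, x_land=101.176, impact vy=-3.214
  bounce: vy ← 0.77·3.214 = 2.475
Arc 7: start y=0.000, vy=2.475 → t=0.495, apex=0.306, x_land=107.645, impact vy=-2.475
  bounce: vy ← 0.77·2.475 = 1.906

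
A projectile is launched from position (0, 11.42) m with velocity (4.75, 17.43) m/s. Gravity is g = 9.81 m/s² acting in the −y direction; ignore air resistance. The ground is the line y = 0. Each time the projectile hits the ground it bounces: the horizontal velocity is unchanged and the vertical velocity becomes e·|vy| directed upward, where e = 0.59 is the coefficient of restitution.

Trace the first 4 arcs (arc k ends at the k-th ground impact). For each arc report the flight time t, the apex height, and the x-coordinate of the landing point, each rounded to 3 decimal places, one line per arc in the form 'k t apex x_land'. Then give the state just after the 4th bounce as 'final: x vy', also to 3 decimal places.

Arc 1: start y=11.420, vy=17.430 → t=4.119, apex=26.904, x_land=19.564, impact vy=-22.975
  bounce: vy ← 0.59·22.975 = 13.555
Arc 2: start y=0.000, vy=13.555 → t=2.764, apex=9.365, x_land=32.691, impact vy=-13.555
  bounce: vy ← 0.59·13.555 = 7.998
Arc 3: start y=0.000, vy=7.998 → t=1.631, apex=3.260, x_land=40.436, impact vy=-7.998
  bounce: vy ← 0.59·7.998 = 4.719
Arc 4: start y=0.000, vy=4.719 → t=0.962, apex=1.135, x_land=45.006, impact vy=-4.719
  bounce: vy ← 0.59·4.719 = 2.784

1 4.119 26.904 19.564
2 2.764 9.365 32.691
3 1.631 3.260 40.436
4 0.962 1.135 45.006
final: 45.006 2.784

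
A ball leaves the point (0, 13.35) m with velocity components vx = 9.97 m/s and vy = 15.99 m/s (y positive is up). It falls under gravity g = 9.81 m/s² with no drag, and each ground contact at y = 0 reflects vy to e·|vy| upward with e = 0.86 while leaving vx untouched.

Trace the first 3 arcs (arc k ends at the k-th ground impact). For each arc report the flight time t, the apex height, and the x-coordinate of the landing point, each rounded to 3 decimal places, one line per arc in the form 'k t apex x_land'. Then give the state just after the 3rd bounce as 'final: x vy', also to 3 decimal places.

Arc 1: start y=13.350, vy=15.990 → t=3.949, apex=26.382, x_land=39.373, impact vy=-22.751
  bounce: vy ← 0.86·22.751 = 19.566
Arc 2: start y=0.000, vy=19.566 → t=3.989, apex=19.512, x_land=79.143, impact vy=-19.566
  bounce: vy ← 0.86·19.566 = 16.827
Arc 3: start y=0.000, vy=16.827 → t=3.431, apex=14.431, x_land=113.345, impact vy=-16.827
  bounce: vy ← 0.86·16.827 = 14.471

1 3.949 26.382 39.373
2 3.989 19.512 79.143
3 3.431 14.431 113.345
final: 113.345 14.471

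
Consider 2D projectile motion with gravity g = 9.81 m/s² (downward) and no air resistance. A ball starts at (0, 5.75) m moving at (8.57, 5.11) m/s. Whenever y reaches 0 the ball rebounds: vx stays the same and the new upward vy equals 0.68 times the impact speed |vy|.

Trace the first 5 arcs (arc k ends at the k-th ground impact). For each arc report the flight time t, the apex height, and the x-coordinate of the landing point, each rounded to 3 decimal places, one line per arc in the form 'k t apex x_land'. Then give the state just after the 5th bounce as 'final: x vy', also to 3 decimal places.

Arc 1: start y=5.750, vy=5.110 → t=1.722, apex=7.081, x_land=14.761, impact vy=-11.787
  bounce: vy ← 0.68·11.787 = 8.015
Arc 2: start y=0.000, vy=8.015 → t=1.634, apex=3.274, x_land=28.765, impact vy=-8.015
  bounce: vy ← 0.68·8.015 = 5.450
Arc 3: start y=0.000, vy=5.450 → t=1.111, apex=1.514, x_land=38.287, impact vy=-5.450
  bounce: vy ← 0.68·5.450 = 3.706
Arc 4: start y=0.000, vy=3.706 → t=0.756, apex=0.700, x_land=44.763, impact vy=-3.706
  bounce: vy ← 0.68·3.706 = 2.520
Arc 5: start y=0.000, vy=2.520 → t=0.514, apex=0.324, x_land=49.166, impact vy=-2.520
  bounce: vy ← 0.68·2.520 = 1.714

1 1.722 7.081 14.761
2 1.634 3.274 28.765
3 1.111 1.514 38.287
4 0.756 0.700 44.763
5 0.514 0.324 49.166
final: 49.166 1.714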